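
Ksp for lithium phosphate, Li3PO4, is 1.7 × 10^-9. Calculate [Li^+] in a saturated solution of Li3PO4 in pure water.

Li3PO4(s) <=> 3 Li^+ + PO4^3-
Ksp = [Li^+]^3[PO4^3-]
Let s = molar solubility. Then [Li^+] = 3s and [PO4^3-] = s.
Substituting: Ksp = (3s)^3s = 27s^4
Solving, s = (1.7 × 10^-9/27)^(1/4) = 2.82 x 10^-3 M
[Li^+] = 3s = 8.5 x 10^-3 M

[Li^+] = 8.5 x 10^-3 M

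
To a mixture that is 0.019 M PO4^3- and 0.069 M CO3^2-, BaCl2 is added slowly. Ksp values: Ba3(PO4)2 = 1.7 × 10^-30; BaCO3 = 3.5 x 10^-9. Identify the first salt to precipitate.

Ba3(PO4)2

Each salt begins to precipitate when Q = Ksp, i.e. when [Ba^2+] reaches its threshold.
For Ba3(PO4)2: 1.7 × 10^-30 = (0.019)^2 × [Ba^2+]^3  ⇒  [Ba^2+] = 1.7 × 10^-9 M.
For BaCO3: 3.5 x 10^-9 = 0.069 × [Ba^2+]  ⇒  [Ba^2+] = 5.1 × 10^-8 M.
The salt with the lower threshold [Ba^2+] precipitates first: Ba3(PO4)2.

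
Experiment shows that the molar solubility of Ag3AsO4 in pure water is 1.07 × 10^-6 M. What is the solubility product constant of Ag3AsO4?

Ksp ≈ 3.54 x 10^-23

Ag3AsO4(s) <=> 3 Ag^+ + AsO4^3-
For each mole of Ag3AsO4 that dissolves: [Ag^+] = 3s, [AsO4^3-] = s.
Ksp = [Ag^+]^3[AsO4^3-]
Ksp = (3s)^3s = 27s^4
With s = 1.07 x 10^-6: Ksp = 3.54 × 10^-23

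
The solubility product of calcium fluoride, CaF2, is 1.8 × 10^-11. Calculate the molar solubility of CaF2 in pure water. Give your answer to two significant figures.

s = 1.7 x 10^-4 M

CaF2(s) ⇌ Ca^2+(aq) + 2 F^-(aq)
Ksp = [Ca^2+][F^-]^2
With molar solubility s: [Ca^2+] = s, [F^-] = 2s.
Ksp = s(2s)^2 = 4s^3
s^3 = 1.8 × 10^-11 / 4, so s = 1.7 x 10^-4 M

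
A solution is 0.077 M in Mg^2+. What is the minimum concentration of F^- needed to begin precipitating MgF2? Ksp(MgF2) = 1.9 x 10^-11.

MgF2(s) ⇌ Mg^2+(aq) + 2 F^-(aq)
Ksp = [Mg^2+][F^-]^2
Precipitation begins when Q = Ksp. With [Mg^2+] = 0.077 M:
1.9 x 10^-11 = (0.077) × [F^-]^2
[F^-] = (1.9 x 10^-11 / 7.7 × 10^-2)^(1/2) = 1.6 × 10^-5 M

[F^-] ≈ 1.6 × 10^-5 M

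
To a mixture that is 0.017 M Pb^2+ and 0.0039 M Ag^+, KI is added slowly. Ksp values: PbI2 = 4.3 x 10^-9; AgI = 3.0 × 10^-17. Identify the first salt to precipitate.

AgI

Each salt begins to precipitate when Q = Ksp, i.e. when [I^-] reaches its threshold.
For PbI2: 4.3 x 10^-9 = 0.017 × [I^-]^2  ⇒  [I^-] = 5.0 × 10^-4 M.
For AgI: 3.0 × 10^-17 = 0.0039 × [I^-]  ⇒  [I^-] = 7.7 × 10^-15 M.
The salt with the lower threshold [I^-] precipitates first: AgI.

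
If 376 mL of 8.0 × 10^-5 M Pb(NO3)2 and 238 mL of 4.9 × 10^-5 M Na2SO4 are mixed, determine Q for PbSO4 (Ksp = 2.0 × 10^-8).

Total volume = 376 + 238 = 614 mL.
[Pb^2+] = 8.0 x 10^-5 × (376/614) = 4.90 × 10^-5 M
[SO4^2-] = 4.9 x 10^-5 × (238/614) = 1.90 × 10^-5 M
PbSO4(s) ⇌ Pb^2+ + SO4^2-, so Q = [Pb^2+][SO4^2-]
Q = (4.90 × 10^-5)(1.90 x 10^-5) = 9.3 × 10^-10
Q < Ksp, so no precipitate of PbSO4 forms.

Q ≈ 9.3 × 10^-10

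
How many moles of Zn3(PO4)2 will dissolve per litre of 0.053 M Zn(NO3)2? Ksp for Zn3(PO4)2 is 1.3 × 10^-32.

s = 4.7 × 10^-15 M

Zn3(PO4)2(s) ⇌ 3 Zn^2+(aq) + 2 PO4^3-(aq)
Ksp = [Zn^2+]^3[PO4^3-]^2
Let s be the molar solubility in this solution. [Zn^2+] = 0.053 + 3s ≈ 0.053, [PO4^3-] = 2s (common-ion effect: Zn^2+ is already 0.053 M).
Ksp ≈ (0.053)^3 × (2s)^2
s = 4.7 × 10^-15 M
Check: 3s = 1.4 x 10^-14 ≪ 0.053, so the approximation is valid.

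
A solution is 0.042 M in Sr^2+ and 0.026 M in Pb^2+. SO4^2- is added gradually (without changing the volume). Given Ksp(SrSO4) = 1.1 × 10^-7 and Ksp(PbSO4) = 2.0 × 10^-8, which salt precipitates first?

PbSO4

Each salt begins to precipitate when Q = Ksp, i.e. when [SO4^2-] reaches its threshold.
For SrSO4: 1.1 × 10^-7 = 0.042 × [SO4^2-]  ⇒  [SO4^2-] = 2.6 × 10^-6 M.
For PbSO4: 2.0 × 10^-8 = 0.026 × [SO4^2-]  ⇒  [SO4^2-] = 7.7 × 10^-7 M.
The salt with the lower threshold [SO4^2-] precipitates first: PbSO4.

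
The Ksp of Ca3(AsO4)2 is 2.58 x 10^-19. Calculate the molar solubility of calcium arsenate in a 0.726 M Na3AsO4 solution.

s = 2.63e-7 M

Ca3(AsO4)2(s) ⇌ 3 Ca^2+(aq) + 2 AsO4^3-(aq)
Ksp = [Ca^2+]^3[AsO4^3-]^2
If s mol/L dissolves here, [Ca^2+] = 3s, [AsO4^3-] = 0.726 + 2s ≈ 0.726 (since AsO4^3- from Na3AsO4 dominates).
Ksp ≈ (3s)^3 × (0.726)^2
s = 2.63 × 10^-7 M
Check: 2s = 5.3 x 10^-7 ≪ 0.726, so the approximation is valid.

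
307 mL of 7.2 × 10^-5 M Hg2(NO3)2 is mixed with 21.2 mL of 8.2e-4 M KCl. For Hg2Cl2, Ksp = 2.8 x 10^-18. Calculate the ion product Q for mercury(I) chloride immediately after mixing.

Q = 1.9 × 10^-13

Total volume = 307 + 21.2 = 328.2 mL.
[Hg2^2+] = 7.2 × 10^-5 × (307/328.2) = 6.73 x 10^-5 M
[Cl^-] = 8.2 x 10^-4 × (21.2/328.2) = 5.30 × 10^-5 M
Hg2Cl2(s) ⇌ Hg2^2+ + 2 Cl^-, so Q = [Hg2^2+][Cl^-]^2
Q = (6.73 x 10^-5)(5.30 x 10^-5)^2 = 1.9 × 10^-13
Q > Ksp, so Hg2Cl2 will precipitate.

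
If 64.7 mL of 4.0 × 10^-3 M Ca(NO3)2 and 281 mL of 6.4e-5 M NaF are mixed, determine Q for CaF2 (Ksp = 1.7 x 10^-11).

Total volume = 64.7 + 281 = 345.7 mL.
[Ca^2+] = 4.0 × 10^-3 × (64.7/345.7) = 7.49 × 10^-4 M
[F^-] = 6.4 × 10^-5 × (281/345.7) = 5.20 × 10^-5 M
CaF2(s) ⇌ Ca^2+(aq) + 2 F^-(aq), so Q = [Ca^2+][F^-]^2
Q = (7.49 x 10^-4)(5.20 × 10^-5)^2 = 2.0 x 10^-12
Q < Ksp, so no precipitate of CaF2 forms.

2.0e-12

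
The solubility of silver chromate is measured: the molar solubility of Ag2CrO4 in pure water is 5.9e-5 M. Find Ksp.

Ag2CrO4(s) <=> 2 Ag^+ + CrO4^2-
Let s = molar solubility. Then [Ag^+] = 2s and [CrO4^2-] = s.
Ksp = [Ag^+]^2[CrO4^2-]
So Ksp = (2s)^2 × s = 4s^3
Ksp = 4 × (5.9 × 10^-5)^3 = 8.2 × 10^-13

8.2e-13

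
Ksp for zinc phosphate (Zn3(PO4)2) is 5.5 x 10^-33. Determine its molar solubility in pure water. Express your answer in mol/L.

Zn3(PO4)2(s) ⇌ 3 Zn^2+(aq) + 2 PO4^3-(aq)
Ksp = [Zn^2+]^3[PO4^3-]^2
Let s = molar solubility. Then [Zn^2+] = 3s and [PO4^3-] = 2s.
Ksp = (3s)^3(2s)^2 = 108s^5
Solving, s = (5.5 x 10^-33/108)^(1/5) = 1.4 x 10^-7 M

1.4 × 10^-7 M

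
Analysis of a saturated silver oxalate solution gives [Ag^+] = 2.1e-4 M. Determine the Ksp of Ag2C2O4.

4.6 × 10^-12

Ag2C2O4(s) ⇌ 2 Ag^+ + C2O4^2-
Stoichiometry gives [C2O4^2-] = (1/2)[Ag^+] = 1.05 × 10^-4 M.
Ksp = [Ag^+]^2[C2O4^2-]
Ksp = (2.1 × 10^-4)^2 × 1.05 × 10^-4 = 4.6 x 10^-12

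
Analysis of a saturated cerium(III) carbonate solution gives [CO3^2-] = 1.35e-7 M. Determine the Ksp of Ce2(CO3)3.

Ksp = 1.99e-35

Ce2(CO3)3(s) ⇌ 2 Ce^3+(aq) + 3 CO3^2-(aq)
Stoichiometry gives [Ce^3+] = (2/3)[CO3^2-] = 9.000 x 10^-8 M.
Ksp = [Ce^3+]^2[CO3^2-]^3
Ksp = (9.000 × 10^-8)^2 × (1.35 × 10^-7)^3 = 1.99 x 10^-35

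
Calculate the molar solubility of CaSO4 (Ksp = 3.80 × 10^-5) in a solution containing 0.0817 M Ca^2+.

CaSO4(s) <=> Ca^2+(aq) + SO4^2-(aq)
Ksp = [Ca^2+][SO4^2-]
If s mol/L dissolves here, [Ca^2+] = 0.0817 + s ≈ 0.0817, [SO4^2-] = s (common-ion effect: Ca^2+ is already 0.0817 M).
Ksp ≈ 0.0817 × s
s = 4.65 × 10^-4 M
Check: s = 4.7 × 10^-4 ≪ 0.0817, so the approximation is valid.

s = 4.65 × 10^-4 M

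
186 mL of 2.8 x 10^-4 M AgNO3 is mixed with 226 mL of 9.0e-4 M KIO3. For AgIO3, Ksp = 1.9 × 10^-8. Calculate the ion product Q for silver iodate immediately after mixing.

Q = 6.2 x 10^-8

Total volume = 186 + 226 = 412 mL.
[Ag^+] = 2.8 x 10^-4 × (186/412) = 1.26 × 10^-4 M
[IO3^-] = 9.0 × 10^-4 × (226/412) = 4.94 x 10^-4 M
AgIO3(s) ⇌ Ag^+(aq) + IO3^-(aq), so Q = [Ag^+][IO3^-]
Q = (1.26 x 10^-4)(4.94 × 10^-4) = 6.2 × 10^-8
Q > Ksp, so AgIO3 will precipitate.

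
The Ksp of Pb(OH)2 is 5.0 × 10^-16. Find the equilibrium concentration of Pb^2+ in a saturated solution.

Pb(OH)2(s) <=> Pb^2+(aq) + 2 OH^-(aq)
Ksp = [Pb^2+][OH^-]^2
With molar solubility s: [Pb^2+] = s, [OH^-] = 2s.
Substituting: Ksp = s(2s)^2 = 4s^3
s^3 = 5.0 × 10^-16 / 4, so s = 5.00 × 10^-6 M
[Pb^2+] = s = 5.0 × 10^-6 M

[Pb^2+] ≈ 5.0 x 10^-6 M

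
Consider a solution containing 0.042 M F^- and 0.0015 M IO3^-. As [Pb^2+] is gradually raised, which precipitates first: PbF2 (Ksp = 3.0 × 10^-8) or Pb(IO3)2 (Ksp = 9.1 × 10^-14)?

Pb(IO3)2

Precipitation of each salt starts when its ion product equals its Ksp.
For PbF2: 3.0 × 10^-8 = (0.042)^2 × [Pb^2+]  ⇒  [Pb^2+] = 1.7 × 10^-5 M.
For Pb(IO3)2: 9.1 × 10^-14 = (0.0015)^2 × [Pb^2+]  ⇒  [Pb^2+] = 4.0 × 10^-8 M.
The salt with the lower threshold [Pb^2+] precipitates first: Pb(IO3)2.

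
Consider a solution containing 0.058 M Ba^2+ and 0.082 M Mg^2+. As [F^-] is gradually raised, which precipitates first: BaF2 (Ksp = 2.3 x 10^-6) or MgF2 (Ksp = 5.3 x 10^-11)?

Precipitation of each salt starts when its ion product equals its Ksp.
For BaF2: 2.3 x 10^-6 = 0.058 × [F^-]^2  ⇒  [F^-] = 6.3 × 10^-3 M.
For MgF2: 5.3 x 10^-11 = 0.082 × [F^-]^2  ⇒  [F^-] = 2.5 × 10^-5 M.
The salt with the lower threshold [F^-] precipitates first: MgF2.

MgF2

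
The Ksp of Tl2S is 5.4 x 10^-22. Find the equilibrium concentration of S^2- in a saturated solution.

Tl2S(s) ⇌ 2 Tl^+ + S^2-
Ksp = [Tl^+]^2[S^2-]
For each mole of Tl2S that dissolves: [Tl^+] = 2s, [S^2-] = s.
Ksp = (2s)^2s = 4s^3
Solving, s = (5.4 x 10^-22/4)^(1/3) = 5.13 × 10^-8 M
[S^2-] = s = 5.1 × 10^-8 M

5.1e-8 M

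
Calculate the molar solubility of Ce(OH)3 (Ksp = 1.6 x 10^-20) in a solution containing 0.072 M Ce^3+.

Ce(OH)3(s) ⇌ Ce^3+ + 3 OH^-
Ksp = [Ce^3+][OH^-]^3
Let s be the molar solubility in this solution. [Ce^3+] = 0.072 + s ≈ 0.072, [OH^-] = 3s (Ksp is small, so little additional dissolves).
Ksp ≈ 0.072 × (3s)^3
s = 2.0 × 10^-7 M
Check: s = 2.0 × 10^-7 ≪ 0.072, so the approximation is valid.

2.0 × 10^-7 M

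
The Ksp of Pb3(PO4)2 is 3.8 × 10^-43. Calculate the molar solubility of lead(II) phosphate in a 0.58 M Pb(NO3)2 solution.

Pb3(PO4)2(s) ⇌ 3 Pb^2+ + 2 PO4^3-
Ksp = [Pb^2+]^3[PO4^3-]^2
If s mol/L dissolves here, [Pb^2+] = 0.58 + 3s ≈ 0.58, [PO4^3-] = 2s (since Pb^2+ from Pb(NO3)2 dominates).
Ksp ≈ (0.58)^3 × (2s)^2
s = 7.0 × 10^-22 M
Check: 3s = 2.1 × 10^-21 ≪ 0.58, so the approximation is valid.

7.0 x 10^-22 M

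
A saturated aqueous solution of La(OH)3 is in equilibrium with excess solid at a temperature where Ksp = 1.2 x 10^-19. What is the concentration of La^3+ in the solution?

[La^3+] ≈ 8.2e-6 M

La(OH)3(s) <=> La^3+(aq) + 3 OH^-(aq)
Ksp = [La^3+][OH^-]^3
Let s = molar solubility. Then [La^3+] = s and [OH^-] = 3s.
Ksp = s(3s)^3 = 27s^4
s = (1.2 x 10^-19 / 27)^(1/4) = 8.16 x 10^-6 M
[La^3+] = s = 8.2 x 10^-6 M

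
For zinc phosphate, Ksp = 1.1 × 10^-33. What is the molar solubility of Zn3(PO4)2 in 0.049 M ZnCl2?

Zn3(PO4)2(s) <=> 3 Zn^2+ + 2 PO4^3-
Ksp = [Zn^2+]^3[PO4^3-]^2
Let s be the molar solubility in this solution. [Zn^2+] = 0.049 + 3s ≈ 0.049, [PO4^3-] = 2s (Ksp is small, so little additional dissolves).
Ksp ≈ (0.049)^3 × (2s)^2
s = 1.5 x 10^-15 M
Check: 3s = 4.6 x 10^-15 ≪ 0.049, so the approximation is valid.

s = 1.5 × 10^-15 M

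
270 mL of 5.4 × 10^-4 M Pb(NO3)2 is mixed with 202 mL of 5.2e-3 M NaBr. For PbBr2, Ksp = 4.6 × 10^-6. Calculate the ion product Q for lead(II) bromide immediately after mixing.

Total volume = 270 + 202 = 472 mL.
[Pb^2+] = 5.4 x 10^-4 × (270/472) = 3.09 × 10^-4 M
[Br^-] = 5.2 × 10^-3 × (202/472) = 2.23 × 10^-3 M
PbBr2(s) <=> Pb^2+ + 2 Br^-, so Q = [Pb^2+][Br^-]^2
Q = (3.09 × 10^-4)(2.23 x 10^-3)^2 = 1.5 × 10^-9
Q < Ksp, so no precipitate of PbBr2 forms.

Q ≈ 1.5 x 10^-9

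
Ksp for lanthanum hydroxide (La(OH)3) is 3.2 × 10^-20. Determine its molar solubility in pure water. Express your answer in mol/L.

s ≈ 5.9e-6 M

La(OH)3(s) ⇌ La^3+(aq) + 3 OH^-(aq)
Ksp = [La^3+][OH^-]^3
Let s = molar solubility. Then [La^3+] = s and [OH^-] = 3s.
Substituting: Ksp = s(3s)^3 = 27s^4
s = (3.2 × 10^-20 / 27)^(1/4) = 5.9 x 10^-6 M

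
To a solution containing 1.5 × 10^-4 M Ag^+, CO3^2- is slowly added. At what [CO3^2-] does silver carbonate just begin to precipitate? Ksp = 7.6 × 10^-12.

Ag2CO3(s) ⇌ 2 Ag^+ + CO3^2-
Ksp = [Ag^+]^2[CO3^2-]
Precipitation begins when Q = Ksp. With [Ag^+] = 1.5 × 10^-4 M:
7.6 × 10^-12 = (1.5 × 10^-4)^2 × [CO3^2-]
[CO3^2-] = (7.6 × 10^-12 / 2.25 × 10^-8) = 3.4 × 10^-4 M

3.4 × 10^-4 M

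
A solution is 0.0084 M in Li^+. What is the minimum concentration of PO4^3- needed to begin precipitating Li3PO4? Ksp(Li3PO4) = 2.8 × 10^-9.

[PO4^3-] = 4.7 × 10^-3 M

Li3PO4(s) ⇌ 3 Li^+(aq) + PO4^3-(aq)
Ksp = [Li^+]^3[PO4^3-]
Precipitation begins when Q = Ksp. With [Li^+] = 0.0084 M:
2.8 × 10^-9 = (0.0084)^3 × [PO4^3-]
[PO4^3-] = (2.8 × 10^-9 / 5.93 x 10^-7) = 4.7 x 10^-3 M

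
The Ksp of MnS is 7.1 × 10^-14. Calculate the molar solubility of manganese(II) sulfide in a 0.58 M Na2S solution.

s = 1.2 × 10^-13 M

MnS(s) ⇌ Mn^2+ + S^2-
Ksp = [Mn^2+][S^2-]
Let s be the molar solubility in this solution. [Mn^2+] = s, [S^2-] = 0.58 + s ≈ 0.58 (Ksp is small, so little additional dissolves).
Ksp ≈ s × 0.58
s = 1.2 x 10^-13 M
Check: s = 1.2 × 10^-13 ≪ 0.58, so the approximation is valid.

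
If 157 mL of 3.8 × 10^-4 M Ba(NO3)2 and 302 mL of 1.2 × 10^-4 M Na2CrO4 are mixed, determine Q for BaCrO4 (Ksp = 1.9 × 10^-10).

Q ≈ 1.0 × 10^-8

Total volume = 157 + 302 = 459 mL.
[Ba^2+] = 3.8 × 10^-4 × (157/459) = 1.30 × 10^-4 M
[CrO4^2-] = 1.2 x 10^-4 × (302/459) = 7.90 × 10^-5 M
BaCrO4(s) <=> Ba^2+(aq) + CrO4^2-(aq), so Q = [Ba^2+][CrO4^2-]
Q = (1.30 × 10^-4)(7.90 × 10^-5) = 1.0 × 10^-8
Q > Ksp, so BaCrO4 will precipitate.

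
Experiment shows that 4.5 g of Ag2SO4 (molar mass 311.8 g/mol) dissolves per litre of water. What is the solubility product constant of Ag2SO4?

Molar solubility s = (4.5 g/L) / (311.8 g/mol) = 1.44 × 10^-2 M.
Ag2SO4(s) ⇌ 2 Ag^+ + SO4^2-
With molar solubility s: [Ag^+] = 2s, [SO4^2-] = s.
Ksp = [Ag^+]^2[SO4^2-]
So Ksp = (2s)^2 × s = 4s^3
Ksp = 4 × (1.44 × 10^-2)^3 = 1.2 × 10^-5

Ksp = 1.2 × 10^-5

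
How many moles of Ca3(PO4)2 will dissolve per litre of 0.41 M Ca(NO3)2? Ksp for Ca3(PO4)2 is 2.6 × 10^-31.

s = 9.7 x 10^-16 M

Ca3(PO4)2(s) ⇌ 3 Ca^2+ + 2 PO4^3-
Ksp = [Ca^2+]^3[PO4^3-]^2
If s mol/L dissolves here, [Ca^2+] = 0.41 + 3s ≈ 0.41, [PO4^3-] = 2s (since Ca^2+ from Ca(NO3)2 dominates).
Ksp ≈ (0.41)^3 × (2s)^2
s = 9.7 x 10^-16 M
Check: 3s = 2.9 × 10^-15 ≪ 0.41, so the approximation is valid.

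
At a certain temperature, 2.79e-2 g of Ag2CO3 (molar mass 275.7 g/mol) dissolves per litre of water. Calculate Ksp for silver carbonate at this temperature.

Ksp ≈ 4.15e-12

Molar solubility s = (2.79 × 10^-2 g/L) / (275.7 g/mol) = 1.012 x 10^-4 M.
Ag2CO3(s) <=> 2 Ag^+(aq) + CO3^2-(aq)
For each mole of Ag2CO3 that dissolves: [Ag^+] = 2s, [CO3^2-] = s.
Ksp = [Ag^+]^2[CO3^2-]
Ksp = (2s)^2s = 4s^3
With s = 1.012 x 10^-4: Ksp = 4.15 x 10^-12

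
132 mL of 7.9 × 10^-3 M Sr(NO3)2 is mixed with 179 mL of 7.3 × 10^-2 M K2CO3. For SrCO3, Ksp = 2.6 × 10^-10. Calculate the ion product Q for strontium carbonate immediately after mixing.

1.4 x 10^-4

Total volume = 132 + 179 = 311 mL.
[Sr^2+] = 7.9 × 10^-3 × (132/311) = 3.35 × 10^-3 M
[CO3^2-] = 7.3 x 10^-2 × (179/311) = 4.20 × 10^-2 M
SrCO3(s) ⇌ Sr^2+ + CO3^2-, so Q = [Sr^2+][CO3^2-]
Q = (3.35 × 10^-3)(4.20 x 10^-2) = 1.4 × 10^-4
Q > Ksp, so SrCO3 will precipitate.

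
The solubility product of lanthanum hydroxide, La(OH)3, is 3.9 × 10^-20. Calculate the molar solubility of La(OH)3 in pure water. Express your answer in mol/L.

La(OH)3(s) ⇌ La^3+(aq) + 3 OH^-(aq)
Ksp = [La^3+][OH^-]^3
If s mol/L of La(OH)3 dissolves, [La^3+] = s and [OH^-] = 3s.
Substituting: Ksp = s(3s)^3 = 27s^4
s = (3.9 × 10^-20 / 27)^(1/4) = 6.2 × 10^-6 M

s = 6.2 × 10^-6 M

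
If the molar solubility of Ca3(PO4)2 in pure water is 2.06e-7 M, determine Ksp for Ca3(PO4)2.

Ksp ≈ 4.01 × 10^-32

Ca3(PO4)2(s) ⇌ 3 Ca^2+ + 2 PO4^3-
If s mol/L of Ca3(PO4)2 dissolves, [Ca^2+] = 3s and [PO4^3-] = 2s.
Ksp = [Ca^2+]^3[PO4^3-]^2
So Ksp = (3s)^3 × (2s)^2 = 108s^5
Ksp = 108 × (2.06 × 10^-7)^5 = 4.01 × 10^-32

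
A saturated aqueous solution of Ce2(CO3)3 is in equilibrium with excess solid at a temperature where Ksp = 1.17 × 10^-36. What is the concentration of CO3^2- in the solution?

Ce2(CO3)3(s) ⇌ 2 Ce^3+(aq) + 3 CO3^2-(aq)
Ksp = [Ce^3+]^2[CO3^2-]^3
With molar solubility s: [Ce^3+] = 2s, [CO3^2-] = 3s.
Substituting: Ksp = (2s)^2(3s)^3 = 108s^5
s^5 = 1.17 × 10^-36 / 108, so s = 2.552 × 10^-8 M
[CO3^2-] = 3s = 7.66 x 10^-8 M

7.66e-8 M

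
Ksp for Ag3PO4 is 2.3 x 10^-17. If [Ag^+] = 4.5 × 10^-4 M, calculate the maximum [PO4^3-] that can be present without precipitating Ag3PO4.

[PO4^3-] ≈ 2.5 x 10^-7 M

Ag3PO4(s) ⇌ 3 Ag^+ + PO4^3-
Ksp = [Ag^+]^3[PO4^3-]
Precipitation begins when Q = Ksp. With [Ag^+] = 4.5 × 10^-4 M:
2.3 x 10^-17 = (4.5 × 10^-4)^3 × [PO4^3-]
[PO4^3-] = (2.3 x 10^-17 / 9.11 × 10^-11) = 2.5 × 10^-7 M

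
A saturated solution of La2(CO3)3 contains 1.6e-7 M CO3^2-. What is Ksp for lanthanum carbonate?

La2(CO3)3(s) ⇌ 2 La^3+(aq) + 3 CO3^2-(aq)
Stoichiometry gives [La^3+] = (2/3)[CO3^2-] = 1.07 × 10^-7 M.
Ksp = [La^3+]^2[CO3^2-]^3
Ksp = (1.07 × 10^-7)^2 × (1.6 × 10^-7)^3 = 4.7 × 10^-35

Ksp = 4.7 x 10^-35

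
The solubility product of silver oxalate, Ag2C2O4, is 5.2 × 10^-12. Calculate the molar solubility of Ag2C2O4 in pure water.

s ≈ 1.1 × 10^-4 M

Ag2C2O4(s) ⇌ 2 Ag^+(aq) + C2O4^2-(aq)
Ksp = [Ag^+]^2[C2O4^2-]
If s mol/L of Ag2C2O4 dissolves, [Ag^+] = 2s and [C2O4^2-] = s.
Substituting: Ksp = (2s)^2s = 4s^3
s^3 = 5.2 × 10^-12 / 4, so s = 1.1 × 10^-4 M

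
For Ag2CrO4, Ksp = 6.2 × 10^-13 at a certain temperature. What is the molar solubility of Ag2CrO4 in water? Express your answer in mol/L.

s ≈ 5.4 × 10^-5 M

Ag2CrO4(s) ⇌ 2 Ag^+(aq) + CrO4^2-(aq)
Ksp = [Ag^+]^2[CrO4^2-]
Let s = molar solubility. Then [Ag^+] = 2s and [CrO4^2-] = s.
Substituting: Ksp = (2s)^2s = 4s^3
s = (6.2 × 10^-13 / 4)^(1/3) = 5.4 × 10^-5 M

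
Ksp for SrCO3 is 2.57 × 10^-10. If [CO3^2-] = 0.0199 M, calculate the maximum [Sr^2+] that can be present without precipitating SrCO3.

[Sr^2+] ≈ 1.29e-8 M

SrCO3(s) <=> Sr^2+(aq) + CO3^2-(aq)
Ksp = [Sr^2+][CO3^2-]
Precipitation begins when Q = Ksp. With [CO3^2-] = 0.0199 M:
2.57 × 10^-10 = (0.0199) × [Sr^2+]
[Sr^2+] = (2.57 × 10^-10 / 1.99 × 10^-2) = 1.29 × 10^-8 M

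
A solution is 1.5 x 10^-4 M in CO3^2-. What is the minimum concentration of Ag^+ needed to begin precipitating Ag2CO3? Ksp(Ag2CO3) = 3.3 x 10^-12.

[Ag^+] = 1.5 × 10^-4 M

Ag2CO3(s) <=> 2 Ag^+ + CO3^2-
Ksp = [Ag^+]^2[CO3^2-]
Precipitation begins when Q = Ksp. With [CO3^2-] = 1.5 x 10^-4 M:
3.3 x 10^-12 = (1.5 x 10^-4) × [Ag^+]^2
[Ag^+] = (3.3 x 10^-12 / 1.5 × 10^-4)^(1/2) = 1.5 x 10^-4 M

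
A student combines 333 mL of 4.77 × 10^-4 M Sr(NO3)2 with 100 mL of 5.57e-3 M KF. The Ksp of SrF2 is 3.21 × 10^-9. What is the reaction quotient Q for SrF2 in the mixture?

6.07 × 10^-10

Total volume = 333 + 100 = 433 mL.
[Sr^2+] = 4.77 x 10^-4 × (333/433) = 3.668 × 10^-4 M
[F^-] = 5.57 x 10^-3 × (100/433) = 1.286 × 10^-3 M
SrF2(s) ⇌ Sr^2+(aq) + 2 F^-(aq), so Q = [Sr^2+][F^-]^2
Q = (3.668 × 10^-4)(1.286 x 10^-3)^2 = 6.07 × 10^-10
Q < Ksp, so no precipitate of SrF2 forms.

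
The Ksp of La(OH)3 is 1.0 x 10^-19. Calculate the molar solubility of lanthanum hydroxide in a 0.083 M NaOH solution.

s = 1.7e-16 M

La(OH)3(s) ⇌ La^3+(aq) + 3 OH^-(aq)
Ksp = [La^3+][OH^-]^3
Let s = moles of La(OH)3 that dissolve per litre. [La^3+] = s, [OH^-] = 0.083 + 3s ≈ 0.083 (Ksp is small, so little additional dissolves).
Ksp ≈ s × (0.083)^3
s = 1.7 × 10^-16 M
Check: 3s = 5.2 × 10^-16 ≪ 0.083, so the approximation is valid.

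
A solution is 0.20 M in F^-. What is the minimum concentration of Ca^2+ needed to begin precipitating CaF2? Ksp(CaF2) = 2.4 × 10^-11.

[Ca^2+] = 6.0 × 10^-10 M

CaF2(s) ⇌ Ca^2+(aq) + 2 F^-(aq)
Ksp = [Ca^2+][F^-]^2
Precipitation begins when Q = Ksp. With [F^-] = 0.20 M:
2.4 × 10^-11 = (0.20)^2 × [Ca^2+]
[Ca^2+] = (2.4 × 10^-11 / 4.00 × 10^-2) = 6.0 × 10^-10 M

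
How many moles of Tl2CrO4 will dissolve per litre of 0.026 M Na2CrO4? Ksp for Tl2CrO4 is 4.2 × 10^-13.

Tl2CrO4(s) ⇌ 2 Tl^+(aq) + CrO4^2-(aq)
Ksp = [Tl^+]^2[CrO4^2-]
Let s = moles of Tl2CrO4 that dissolve per litre. [Tl^+] = 2s, [CrO4^2-] = 0.026 + s ≈ 0.026 (common-ion effect: CrO4^2- is already 0.026 M).
Ksp ≈ (2s)^2 × 0.026
s = 2.0 x 10^-6 M
Check: s = 2.0 x 10^-6 ≪ 0.026, so the approximation is valid.

s ≈ 2.0 × 10^-6 M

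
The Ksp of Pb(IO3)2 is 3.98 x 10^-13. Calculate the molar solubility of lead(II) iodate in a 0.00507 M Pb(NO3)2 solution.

Pb(IO3)2(s) ⇌ Pb^2+ + 2 IO3^-
Ksp = [Pb^2+][IO3^-]^2
If s mol/L dissolves here, [Pb^2+] = 0.00507 + s ≈ 0.00507, [IO3^-] = 2s (Ksp is small, so little additional dissolves).
Ksp ≈ 0.00507 × (2s)^2
s = 4.43 × 10^-6 M
Check: s = 4.4 × 10^-6 ≪ 0.00507, so the approximation is valid.

s = 4.43 × 10^-6 M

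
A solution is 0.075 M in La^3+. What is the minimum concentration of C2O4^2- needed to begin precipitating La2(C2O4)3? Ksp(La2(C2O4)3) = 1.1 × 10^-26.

La2(C2O4)3(s) ⇌ 2 La^3+ + 3 C2O4^2-
Ksp = [La^3+]^2[C2O4^2-]^3
Precipitation begins when Q = Ksp. With [La^3+] = 0.075 M:
1.1 × 10^-26 = (0.075)^2 × [C2O4^2-]^3
[C2O4^2-] = (1.1 × 10^-26 / 5.63 × 10^-3)^(1/3) = 1.3 × 10^-8 M

1.3 × 10^-8 M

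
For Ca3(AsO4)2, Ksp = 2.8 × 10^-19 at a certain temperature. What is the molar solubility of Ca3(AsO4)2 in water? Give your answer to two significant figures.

s = 7.6 × 10^-5 M

Ca3(AsO4)2(s) ⇌ 3 Ca^2+ + 2 AsO4^3-
Ksp = [Ca^2+]^3[AsO4^3-]^2
With molar solubility s: [Ca^2+] = 3s, [AsO4^3-] = 2s.
Substituting: Ksp = (3s)^3(2s)^2 = 108s^5
s^5 = 2.8 × 10^-19 / 108, so s = 7.6 x 10^-5 M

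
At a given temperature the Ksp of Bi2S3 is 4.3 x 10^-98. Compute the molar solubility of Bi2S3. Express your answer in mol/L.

Bi2S3(s) ⇌ 2 Bi^3+ + 3 S^2-
Ksp = [Bi^3+]^2[S^2-]^3
For each mole of Bi2S3 that dissolves: [Bi^3+] = 2s, [S^2-] = 3s.
So Ksp = (2s)^2 × (3s)^3 = 108s^5
s^5 = 4.3 x 10^-98 / 108, so s = 1.3 × 10^-20 M

s = 1.3e-20 M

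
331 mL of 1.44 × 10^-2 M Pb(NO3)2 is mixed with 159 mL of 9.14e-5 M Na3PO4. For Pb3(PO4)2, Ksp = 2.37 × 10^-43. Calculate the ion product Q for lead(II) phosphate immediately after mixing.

Q = 8.10e-16

Total volume = 331 + 159 = 490 mL.
[Pb^2+] = 1.44 x 10^-2 × (331/490) = 9.727 × 10^-3 M
[PO4^3-] = 9.14 × 10^-5 × (159/490) = 2.966 × 10^-5 M
Pb3(PO4)2(s) <=> 3 Pb^2+(aq) + 2 PO4^3-(aq), so Q = [Pb^2+]^3[PO4^3-]^2
Q = (9.727 x 10^-3)^3(2.966 × 10^-5)^2 = 8.10 × 10^-16
Q > Ksp, so Pb3(PO4)2 will precipitate.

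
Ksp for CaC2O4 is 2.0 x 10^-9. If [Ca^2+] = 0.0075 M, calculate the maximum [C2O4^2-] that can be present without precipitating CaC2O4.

[C2O4^2-] ≈ 2.7e-7 M

CaC2O4(s) ⇌ Ca^2+(aq) + C2O4^2-(aq)
Ksp = [Ca^2+][C2O4^2-]
Precipitation begins when Q = Ksp. With [Ca^2+] = 0.0075 M:
2.0 x 10^-9 = (0.0075) × [C2O4^2-]
[C2O4^2-] = (2.0 x 10^-9 / 7.5 × 10^-3) = 2.7 × 10^-7 M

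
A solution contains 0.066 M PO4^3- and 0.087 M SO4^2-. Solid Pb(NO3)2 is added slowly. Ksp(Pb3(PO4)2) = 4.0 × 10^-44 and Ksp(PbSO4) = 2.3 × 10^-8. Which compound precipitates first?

Pb3(PO4)2

Each salt begins to precipitate when Q = Ksp, i.e. when [Pb^2+] reaches its threshold.
For Pb3(PO4)2: 4.0 × 10^-44 = (0.066)^2 × [Pb^2+]^3  ⇒  [Pb^2+] = 2.1 × 10^-14 M.
For PbSO4: 2.3 × 10^-8 = 0.087 × [Pb^2+]  ⇒  [Pb^2+] = 2.6 × 10^-7 M.
The salt with the lower threshold [Pb^2+] precipitates first: Pb3(PO4)2.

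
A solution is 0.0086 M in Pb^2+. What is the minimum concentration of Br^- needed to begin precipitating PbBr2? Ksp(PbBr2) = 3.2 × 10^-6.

[Br^-] ≈ 1.9e-2 M

PbBr2(s) ⇌ Pb^2+(aq) + 2 Br^-(aq)
Ksp = [Pb^2+][Br^-]^2
Precipitation begins when Q = Ksp. With [Pb^2+] = 0.0086 M:
3.2 × 10^-6 = (0.0086) × [Br^-]^2
[Br^-] = (3.2 × 10^-6 / 8.6 x 10^-3)^(1/2) = 1.9 × 10^-2 M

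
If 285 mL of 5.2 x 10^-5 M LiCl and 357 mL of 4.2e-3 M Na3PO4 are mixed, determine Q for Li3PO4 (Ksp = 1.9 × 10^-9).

Total volume = 285 + 357 = 642 mL.
[Li^+] = 5.2 x 10^-5 × (285/642) = 2.31 x 10^-5 M
[PO4^3-] = 4.2 x 10^-3 × (357/642) = 2.34 x 10^-3 M
Li3PO4(s) ⇌ 3 Li^+ + PO4^3-, so Q = [Li^+]^3[PO4^3-]
Q = (2.31 × 10^-5)^3(2.34 × 10^-3) = 2.9 x 10^-17
Q < Ksp, so no precipitate of Li3PO4 forms.

Q = 2.9 × 10^-17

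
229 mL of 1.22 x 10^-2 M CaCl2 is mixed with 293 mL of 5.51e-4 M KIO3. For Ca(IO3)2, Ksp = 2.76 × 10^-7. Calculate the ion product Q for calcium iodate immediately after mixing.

Total volume = 229 + 293 = 522 mL.
[Ca^2+] = 1.22 x 10^-2 × (229/522) = 5.352 x 10^-3 M
[IO3^-] = 5.51 x 10^-4 × (293/522) = 3.093 x 10^-4 M
Ca(IO3)2(s) ⇌ Ca^2+(aq) + 2 IO3^-(aq), so Q = [Ca^2+][IO3^-]^2
Q = (5.352 × 10^-3)(3.093 × 10^-4)^2 = 5.12 × 10^-10
Q < Ksp, so no precipitate of Ca(IO3)2 forms.

5.12e-10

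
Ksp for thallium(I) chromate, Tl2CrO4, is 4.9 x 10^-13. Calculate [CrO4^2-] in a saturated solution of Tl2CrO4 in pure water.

[CrO4^2-] = 5.0 × 10^-5 M

Tl2CrO4(s) ⇌ 2 Tl^+ + CrO4^2-
Ksp = [Tl^+]^2[CrO4^2-]
With molar solubility s: [Tl^+] = 2s, [CrO4^2-] = s.
So Ksp = (2s)^2 × s = 4s^3
s = (4.9 x 10^-13 / 4)^(1/3) = 4.97 x 10^-5 M
[CrO4^2-] = s = 5.0 x 10^-5 M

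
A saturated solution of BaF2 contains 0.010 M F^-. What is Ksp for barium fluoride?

BaF2(s) <=> Ba^2+ + 2 F^-
Stoichiometry gives [Ba^2+] = (1/2)[F^-] = 5.00 x 10^-3 M.
Ksp = [Ba^2+][F^-]^2
Ksp = 5.00 × 10^-3 × (1.0 × 10^-2)^2 = 5.0 × 10^-7

5.0 × 10^-7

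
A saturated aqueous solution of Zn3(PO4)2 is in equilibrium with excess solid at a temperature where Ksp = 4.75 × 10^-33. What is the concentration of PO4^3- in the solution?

Zn3(PO4)2(s) <=> 3 Zn^2+(aq) + 2 PO4^3-(aq)
Ksp = [Zn^2+]^3[PO4^3-]^2
With molar solubility s: [Zn^2+] = 3s, [PO4^3-] = 2s.
Substituting: Ksp = (3s)^3(2s)^2 = 108s^5
Solving, s = (4.75 × 10^-33/108)^(1/5) = 1.345 × 10^-7 M
[PO4^3-] = 2s = 2.69 × 10^-7 M

2.69 x 10^-7 M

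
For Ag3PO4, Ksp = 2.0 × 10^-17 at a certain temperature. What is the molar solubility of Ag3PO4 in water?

Ag3PO4(s) ⇌ 3 Ag^+ + PO4^3-
Ksp = [Ag^+]^3[PO4^3-]
For each mole of Ag3PO4 that dissolves: [Ag^+] = 3s, [PO4^3-] = s.
Substituting: Ksp = (3s)^3s = 27s^4
s = (2.0 × 10^-17 / 27)^(1/4) = 2.9 × 10^-5 M

s = 2.9e-5 M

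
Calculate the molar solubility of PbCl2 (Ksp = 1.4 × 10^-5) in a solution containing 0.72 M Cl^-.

s ≈ 2.7e-5 M

PbCl2(s) <=> Pb^2+ + 2 Cl^-
Ksp = [Pb^2+][Cl^-]^2
Let s = moles of PbCl2 that dissolve per litre. [Pb^2+] = s, [Cl^-] = 0.72 + 2s ≈ 0.72 (Ksp is small, so little additional dissolves).
Ksp ≈ s × (0.72)^2
s = 2.7 × 10^-5 M
Check: 2s = 5.4 x 10^-5 ≪ 0.72, so the approximation is valid.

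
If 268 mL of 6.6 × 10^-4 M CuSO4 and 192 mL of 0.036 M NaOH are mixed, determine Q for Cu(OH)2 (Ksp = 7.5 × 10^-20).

Q ≈ 8.7 × 10^-8

Total volume = 268 + 192 = 460 mL.
[Cu^2+] = 6.6 x 10^-4 × (268/460) = 3.85 x 10^-4 M
[OH^-] = 3.6 × 10^-2 × (192/460) = 1.50 x 10^-2 M
Cu(OH)2(s) ⇌ Cu^2+(aq) + 2 OH^-(aq), so Q = [Cu^2+][OH^-]^2
Q = (3.85 × 10^-4)(1.50 × 10^-2)^2 = 8.7 × 10^-8
Q > Ksp, so Cu(OH)2 will precipitate.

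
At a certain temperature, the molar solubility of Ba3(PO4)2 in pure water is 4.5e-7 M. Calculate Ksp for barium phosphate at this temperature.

Ba3(PO4)2(s) ⇌ 3 Ba^2+ + 2 PO4^3-
With molar solubility s: [Ba^2+] = 3s, [PO4^3-] = 2s.
Ksp = [Ba^2+]^3[PO4^3-]^2
Substituting: Ksp = (3s)^3(2s)^2 = 108s^5
Ksp = 108 × (4.5 × 10^-7)^5 = 2.0 × 10^-30

Ksp ≈ 2.0e-30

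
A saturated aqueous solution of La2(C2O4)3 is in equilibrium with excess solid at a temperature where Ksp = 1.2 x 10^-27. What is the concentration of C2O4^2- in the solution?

La2(C2O4)3(s) ⇌ 2 La^3+(aq) + 3 C2O4^2-(aq)
Ksp = [La^3+]^2[C2O4^2-]^3
If s mol/L of La2(C2O4)3 dissolves, [La^3+] = 2s and [C2O4^2-] = 3s.
Substituting: Ksp = (2s)^2(3s)^3 = 108s^5
s^5 = 1.2 x 10^-27 / 108, so s = 1.62 × 10^-6 M
[C2O4^2-] = 3s = 4.9 × 10^-6 M

4.9e-6 M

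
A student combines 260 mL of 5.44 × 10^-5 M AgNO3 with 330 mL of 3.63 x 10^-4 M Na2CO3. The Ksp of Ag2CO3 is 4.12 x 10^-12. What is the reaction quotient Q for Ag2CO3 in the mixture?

1.17e-13

Total volume = 260 + 330 = 590 mL.
[Ag^+] = 5.44 × 10^-5 × (260/590) = 2.397 x 10^-5 M
[CO3^2-] = 3.63 × 10^-4 × (330/590) = 2.030 × 10^-4 M
Ag2CO3(s) ⇌ 2 Ag^+(aq) + CO3^2-(aq), so Q = [Ag^+]^2[CO3^2-]
Q = (2.397 x 10^-5)^2(2.030 × 10^-4) = 1.17 × 10^-13
Q < Ksp, so no precipitate of Ag2CO3 forms.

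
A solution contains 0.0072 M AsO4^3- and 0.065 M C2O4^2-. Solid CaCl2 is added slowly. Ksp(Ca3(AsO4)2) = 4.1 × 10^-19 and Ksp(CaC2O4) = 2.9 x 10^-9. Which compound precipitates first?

CaC2O4

Each salt begins to precipitate when Q = Ksp, i.e. when [Ca^2+] reaches its threshold.
For Ca3(AsO4)2: 4.1 × 10^-19 = (0.0072)^2 × [Ca^2+]^3  ⇒  [Ca^2+] = 2.0 x 10^-5 M.
For CaC2O4: 2.9 x 10^-9 = 0.065 × [Ca^2+]  ⇒  [Ca^2+] = 4.5 x 10^-8 M.
The salt with the lower threshold [Ca^2+] precipitates first: CaC2O4.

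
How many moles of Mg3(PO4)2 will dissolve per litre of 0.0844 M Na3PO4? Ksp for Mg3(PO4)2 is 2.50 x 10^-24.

Mg3(PO4)2(s) ⇌ 3 Mg^2+ + 2 PO4^3-
Ksp = [Mg^2+]^3[PO4^3-]^2
Let s be the molar solubility in this solution. [Mg^2+] = 3s, [PO4^3-] = 0.0844 + 2s ≈ 0.0844 (Ksp is small, so little additional dissolves).
Ksp ≈ (3s)^3 × (0.0844)^2
s = 2.35 x 10^-8 M
Check: 2s = 4.7 × 10^-8 ≪ 0.0844, so the approximation is valid.

2.35e-8 M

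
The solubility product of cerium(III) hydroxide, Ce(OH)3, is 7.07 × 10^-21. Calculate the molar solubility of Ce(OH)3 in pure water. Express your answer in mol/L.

Ce(OH)3(s) ⇌ Ce^3+(aq) + 3 OH^-(aq)
Ksp = [Ce^3+][OH^-]^3
With molar solubility s: [Ce^3+] = s, [OH^-] = 3s.
Ksp = s(3s)^3 = 27s^4
Solving, s = (7.07 × 10^-21/27)^(1/4) = 4.02 × 10^-6 M

s ≈ 4.02e-6 M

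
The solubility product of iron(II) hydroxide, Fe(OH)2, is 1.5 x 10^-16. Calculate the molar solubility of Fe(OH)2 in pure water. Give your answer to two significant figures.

3.3 x 10^-6 M

Fe(OH)2(s) ⇌ Fe^2+ + 2 OH^-
Ksp = [Fe^2+][OH^-]^2
For each mole of Fe(OH)2 that dissolves: [Fe^2+] = s, [OH^-] = 2s.
So Ksp = s × (2s)^2 = 4s^3
Solving, s = (1.5 x 10^-16/4)^(1/3) = 3.3 × 10^-6 M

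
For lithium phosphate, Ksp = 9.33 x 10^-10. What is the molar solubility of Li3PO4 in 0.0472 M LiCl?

s = 8.87 x 10^-6 M

Li3PO4(s) ⇌ 3 Li^+ + PO4^3-
Ksp = [Li^+]^3[PO4^3-]
If s mol/L dissolves here, [Li^+] = 0.0472 + 3s ≈ 0.0472, [PO4^3-] = s (common-ion effect: Li^+ is already 0.0472 M).
Ksp ≈ (0.0472)^3 × s
s = 8.87 x 10^-6 M
Check: 3s = 2.7 × 10^-5 ≪ 0.0472, so the approximation is valid.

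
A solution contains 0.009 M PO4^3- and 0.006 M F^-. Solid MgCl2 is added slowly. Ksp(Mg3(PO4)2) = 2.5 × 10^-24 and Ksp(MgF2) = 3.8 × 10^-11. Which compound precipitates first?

Mg3(PO4)2

Precipitation of each salt starts when its ion product equals its Ksp.
For Mg3(PO4)2: 2.5 × 10^-24 = (0.009)^2 × [Mg^2+]^3  ⇒  [Mg^2+] = 3.1 × 10^-7 M.
For MgF2: 3.8 × 10^-11 = (0.006)^2 × [Mg^2+]  ⇒  [Mg^2+] = 1.1 x 10^-6 M.
The salt with the lower threshold [Mg^2+] precipitates first: Mg3(PO4)2.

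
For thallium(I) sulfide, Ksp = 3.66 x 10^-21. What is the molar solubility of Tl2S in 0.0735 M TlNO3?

s = 6.77e-19 M

Tl2S(s) ⇌ 2 Tl^+(aq) + S^2-(aq)
Ksp = [Tl^+]^2[S^2-]
Let s be the molar solubility in this solution. [Tl^+] = 0.0735 + 2s ≈ 0.0735, [S^2-] = s (Ksp is small, so little additional dissolves).
Ksp ≈ (0.0735)^2 × s
s = 6.77 × 10^-19 M
Check: 2s = 1.4 x 10^-18 ≪ 0.0735, so the approximation is valid.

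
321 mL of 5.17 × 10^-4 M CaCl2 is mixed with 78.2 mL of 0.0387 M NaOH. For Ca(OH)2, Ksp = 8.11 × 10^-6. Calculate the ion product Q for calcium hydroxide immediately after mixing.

Q = 2.39 x 10^-8

Total volume = 321 + 78.2 = 399.2 mL.
[Ca^2+] = 5.17 × 10^-4 × (321/399.2) = 4.157 x 10^-4 M
[OH^-] = 3.87 × 10^-2 × (78.2/399.2) = 7.581 x 10^-3 M
Ca(OH)2(s) ⇌ Ca^2+ + 2 OH^-, so Q = [Ca^2+][OH^-]^2
Q = (4.157 x 10^-4)(7.581 × 10^-3)^2 = 2.39 × 10^-8
Q < Ksp, so no precipitate of Ca(OH)2 forms.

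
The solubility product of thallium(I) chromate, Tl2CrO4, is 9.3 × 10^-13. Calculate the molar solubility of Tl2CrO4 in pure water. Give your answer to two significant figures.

Tl2CrO4(s) ⇌ 2 Tl^+ + CrO4^2-
Ksp = [Tl^+]^2[CrO4^2-]
For each mole of Tl2CrO4 that dissolves: [Tl^+] = 2s, [CrO4^2-] = s.
Substituting: Ksp = (2s)^2s = 4s^3
Solving, s = (9.3 × 10^-13/4)^(1/3) = 6.1 x 10^-5 M

6.1 x 10^-5 M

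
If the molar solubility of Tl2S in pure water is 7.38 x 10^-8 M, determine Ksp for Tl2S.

Ksp = 1.61 x 10^-21

Tl2S(s) <=> 2 Tl^+(aq) + S^2-(aq)
For each mole of Tl2S that dissolves: [Tl^+] = 2s, [S^2-] = s.
Ksp = [Tl^+]^2[S^2-]
So Ksp = (2s)^2 × s = 4s^3
Ksp = 4 × (7.38 × 10^-8)^3 = 1.61 × 10^-21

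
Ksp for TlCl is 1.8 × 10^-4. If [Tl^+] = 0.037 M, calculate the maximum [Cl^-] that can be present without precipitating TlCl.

[Cl^-] = 4.9 x 10^-3 M

TlCl(s) <=> Tl^+ + Cl^-
Ksp = [Tl^+][Cl^-]
Precipitation begins when Q = Ksp. With [Tl^+] = 0.037 M:
1.8 × 10^-4 = (0.037) × [Cl^-]
[Cl^-] = (1.8 × 10^-4 / 3.7 × 10^-2) = 4.9 × 10^-3 M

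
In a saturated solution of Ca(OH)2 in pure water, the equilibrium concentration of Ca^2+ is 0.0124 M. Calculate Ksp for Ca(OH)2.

7.63 × 10^-6

Ca(OH)2(s) ⇌ Ca^2+(aq) + 2 OH^-(aq)
Stoichiometry gives [OH^-] = (2/1)[Ca^2+] = 2.480 x 10^-2 M.
Ksp = [Ca^2+][OH^-]^2
Ksp = 1.24 x 10^-2 × (2.480 x 10^-2)^2 = 7.63 × 10^-6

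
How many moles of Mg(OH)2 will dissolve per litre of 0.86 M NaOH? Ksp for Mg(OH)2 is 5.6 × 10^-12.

Mg(OH)2(s) <=> Mg^2+ + 2 OH^-
Ksp = [Mg^2+][OH^-]^2
If s mol/L dissolves here, [Mg^2+] = s, [OH^-] = 0.86 + 2s ≈ 0.86 (since OH^- from NaOH dominates).
Ksp ≈ s × (0.86)^2
s = 7.6 x 10^-12 M
Check: 2s = 1.5 × 10^-11 ≪ 0.86, so the approximation is valid.

7.6 × 10^-12 M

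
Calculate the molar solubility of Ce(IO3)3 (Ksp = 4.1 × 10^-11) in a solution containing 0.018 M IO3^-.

Ce(IO3)3(s) ⇌ Ce^3+(aq) + 3 IO3^-(aq)
Ksp = [Ce^3+][IO3^-]^3
If s mol/L dissolves here, [Ce^3+] = s, [IO3^-] = 0.018 + 3s ≈ 0.018 (common-ion effect: IO3^- is already 0.018 M).
Ksp ≈ s × (0.018)^3
s = 7.0 × 10^-6 M
Check: 3s = 2.1 × 10^-5 ≪ 0.018, so the approximation is valid.

s = 7.0 × 10^-6 M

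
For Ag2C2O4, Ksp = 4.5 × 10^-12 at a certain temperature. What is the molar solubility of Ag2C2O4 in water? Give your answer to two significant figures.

s ≈ 1.0e-4 M

Ag2C2O4(s) <=> 2 Ag^+(aq) + C2O4^2-(aq)
Ksp = [Ag^+]^2[C2O4^2-]
With molar solubility s: [Ag^+] = 2s, [C2O4^2-] = s.
Ksp = (2s)^2s = 4s^3
Solving, s = (4.5 × 10^-12/4)^(1/3) = 1.0 × 10^-4 M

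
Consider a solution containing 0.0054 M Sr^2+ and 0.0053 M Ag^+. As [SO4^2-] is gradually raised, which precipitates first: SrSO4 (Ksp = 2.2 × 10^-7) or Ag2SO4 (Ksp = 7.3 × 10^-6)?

SrSO4

Precipitation of each salt starts when its ion product equals its Ksp.
For SrSO4: 2.2 × 10^-7 = 0.0054 × [SO4^2-]  ⇒  [SO4^2-] = 4.1 × 10^-5 M.
For Ag2SO4: 7.3 × 10^-6 = (0.0053)^2 × [SO4^2-]  ⇒  [SO4^2-] = 2.6 × 10^-1 M.
The salt with the lower threshold [SO4^2-] precipitates first: SrSO4.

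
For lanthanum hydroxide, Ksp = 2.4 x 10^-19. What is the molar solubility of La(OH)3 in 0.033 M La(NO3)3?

s = 6.5 x 10^-7 M

La(OH)3(s) ⇌ La^3+(aq) + 3 OH^-(aq)
Ksp = [La^3+][OH^-]^3
Let s be the molar solubility in this solution. [La^3+] = 0.033 + s ≈ 0.033, [OH^-] = 3s (Ksp is small, so little additional dissolves).
Ksp ≈ 0.033 × (3s)^3
s = 6.5 × 10^-7 M
Check: s = 6.5 × 10^-7 ≪ 0.033, so the approximation is valid.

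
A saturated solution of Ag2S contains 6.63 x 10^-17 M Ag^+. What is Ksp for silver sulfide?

Ksp = 1.46e-49

Ag2S(s) ⇌ 2 Ag^+(aq) + S^2-(aq)
Stoichiometry gives [S^2-] = (1/2)[Ag^+] = 3.315 × 10^-17 M.
Ksp = [Ag^+]^2[S^2-]
Ksp = (6.63 × 10^-17)^2 × 3.315 × 10^-17 = 1.46 × 10^-49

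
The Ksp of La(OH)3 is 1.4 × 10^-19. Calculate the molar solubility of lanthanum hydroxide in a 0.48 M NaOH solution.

1.3 × 10^-18 M

La(OH)3(s) ⇌ La^3+(aq) + 3 OH^-(aq)
Ksp = [La^3+][OH^-]^3
Let s be the molar solubility in this solution. [La^3+] = s, [OH^-] = 0.48 + 3s ≈ 0.48 (common-ion effect: OH^- is already 0.48 M).
Ksp ≈ s × (0.48)^3
s = 1.3 × 10^-18 M
Check: 3s = 3.8 × 10^-18 ≪ 0.48, so the approximation is valid.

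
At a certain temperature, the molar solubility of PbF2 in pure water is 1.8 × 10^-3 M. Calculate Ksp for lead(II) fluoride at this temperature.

PbF2(s) <=> Pb^2+(aq) + 2 F^-(aq)
For each mole of PbF2 that dissolves: [Pb^2+] = s, [F^-] = 2s.
Ksp = [Pb^2+][F^-]^2
Substituting: Ksp = s(2s)^2 = 4s^3
With s = 1.8 × 10^-3: Ksp = 2.3 x 10^-8

2.3 x 10^-8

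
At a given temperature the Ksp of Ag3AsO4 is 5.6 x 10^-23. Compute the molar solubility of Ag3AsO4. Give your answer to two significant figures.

s = 1.2 × 10^-6 M

Ag3AsO4(s) ⇌ 3 Ag^+ + AsO4^3-
Ksp = [Ag^+]^3[AsO4^3-]
Let s = molar solubility. Then [Ag^+] = 3s and [AsO4^3-] = s.
Substituting: Ksp = (3s)^3s = 27s^4
Solving, s = (5.6 x 10^-23/27)^(1/4) = 1.2 x 10^-6 M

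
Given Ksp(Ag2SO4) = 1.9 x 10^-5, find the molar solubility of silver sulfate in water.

0.017 M

Ag2SO4(s) ⇌ 2 Ag^+(aq) + SO4^2-(aq)
Ksp = [Ag^+]^2[SO4^2-]
With molar solubility s: [Ag^+] = 2s, [SO4^2-] = s.
Ksp = (2s)^2s = 4s^3
s^3 = 1.9 x 10^-5 / 4, so s = 1.7 × 10^-2 M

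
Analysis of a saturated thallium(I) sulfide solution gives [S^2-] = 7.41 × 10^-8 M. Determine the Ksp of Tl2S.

Tl2S(s) <=> 2 Tl^+(aq) + S^2-(aq)
Stoichiometry gives [Tl^+] = (2/1)[S^2-] = 1.482 x 10^-7 M.
Ksp = [Tl^+]^2[S^2-]
Ksp = (1.482 × 10^-7)^2 × 7.41 × 10^-8 = 1.63 × 10^-21

Ksp ≈ 1.63 x 10^-21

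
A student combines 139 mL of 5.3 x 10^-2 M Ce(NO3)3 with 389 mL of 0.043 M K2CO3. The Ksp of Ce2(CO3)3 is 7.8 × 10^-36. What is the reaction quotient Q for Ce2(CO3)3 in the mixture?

Q = 6.2 × 10^-9

Total volume = 139 + 389 = 528 mL.
[Ce^3+] = 5.3 × 10^-2 × (139/528) = 1.40 × 10^-2 M
[CO3^2-] = 4.3 x 10^-2 × (389/528) = 3.17 × 10^-2 M
Ce2(CO3)3(s) <=> 2 Ce^3+(aq) + 3 CO3^2-(aq), so Q = [Ce^3+]^2[CO3^2-]^3
Q = (1.40 × 10^-2)^2(3.17 x 10^-2)^3 = 6.2 × 10^-9
Q > Ksp, so Ce2(CO3)3 will precipitate.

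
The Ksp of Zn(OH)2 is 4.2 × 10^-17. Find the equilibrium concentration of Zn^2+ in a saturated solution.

Zn(OH)2(s) ⇌ Zn^2+(aq) + 2 OH^-(aq)
Ksp = [Zn^2+][OH^-]^2
With molar solubility s: [Zn^2+] = s, [OH^-] = 2s.
So Ksp = s × (2s)^2 = 4s^3
s^3 = 4.2 × 10^-17 / 4, so s = 2.19 x 10^-6 M
[Zn^2+] = s = 2.2 × 10^-6 M

[Zn^2+] ≈ 2.2e-6 M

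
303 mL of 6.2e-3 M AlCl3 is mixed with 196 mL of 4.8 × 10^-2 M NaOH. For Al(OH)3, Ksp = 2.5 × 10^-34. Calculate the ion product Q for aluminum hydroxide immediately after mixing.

Total volume = 303 + 196 = 499 mL.
[Al^3+] = 6.2 × 10^-3 × (303/499) = 3.76 × 10^-3 M
[OH^-] = 4.8 × 10^-2 × (196/499) = 1.89 × 10^-2 M
Al(OH)3(s) <=> Al^3+(aq) + 3 OH^-(aq), so Q = [Al^3+][OH^-]^3
Q = (3.76 × 10^-3)(1.89 x 10^-2)^3 = 2.5 x 10^-8
Q > Ksp, so Al(OH)3 will precipitate.

Q ≈ 2.5 x 10^-8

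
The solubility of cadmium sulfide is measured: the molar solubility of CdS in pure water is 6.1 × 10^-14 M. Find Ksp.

CdS(s) ⇌ Cd^2+ + S^2-
With molar solubility s: [Cd^2+] = s, [S^2-] = s.
Ksp = [Cd^2+][S^2-]
Ksp = (s)(s) = s^2
With s = 6.1 x 10^-14: Ksp = 3.7 x 10^-27

Ksp = 3.7 × 10^-27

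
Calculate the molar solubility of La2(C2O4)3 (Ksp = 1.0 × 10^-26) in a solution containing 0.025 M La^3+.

La2(C2O4)3(s) <=> 2 La^3+ + 3 C2O4^2-
Ksp = [La^3+]^2[C2O4^2-]^3
Let s = moles of La2(C2O4)3 that dissolve per litre. [La^3+] = 0.025 + 2s ≈ 0.025, [C2O4^2-] = 3s (since the La^3+ already present dominates).
Ksp ≈ (0.025)^2 × (3s)^3
s = 8.4 × 10^-9 M
Check: 2s = 1.7 × 10^-8 ≪ 0.025, so the approximation is valid.

s = 8.4 × 10^-9 M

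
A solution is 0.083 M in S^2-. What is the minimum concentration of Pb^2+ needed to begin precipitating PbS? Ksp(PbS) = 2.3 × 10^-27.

[Pb^2+] ≈ 2.8e-26 M

PbS(s) ⇌ Pb^2+(aq) + S^2-(aq)
Ksp = [Pb^2+][S^2-]
Precipitation begins when Q = Ksp. With [S^2-] = 0.083 M:
2.3 × 10^-27 = (0.083) × [Pb^2+]
[Pb^2+] = (2.3 × 10^-27 / 8.3 × 10^-2) = 2.8 × 10^-26 M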